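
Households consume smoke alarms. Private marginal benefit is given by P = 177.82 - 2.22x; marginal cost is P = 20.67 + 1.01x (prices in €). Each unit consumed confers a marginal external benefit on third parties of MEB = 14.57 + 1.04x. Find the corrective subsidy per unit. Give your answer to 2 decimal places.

Social marginal benefit = demand + MEB = 192.39 - 1.18x.
Set SMB = MC: 192.39 - 1.18x = 20.67 + 1.01x → x* = 78.4110.
The Pigouvian subsidy equals MEB at x*: 14.57 + 1.04×78.4110 = 96.1174.

subsidy = €96.12 per unit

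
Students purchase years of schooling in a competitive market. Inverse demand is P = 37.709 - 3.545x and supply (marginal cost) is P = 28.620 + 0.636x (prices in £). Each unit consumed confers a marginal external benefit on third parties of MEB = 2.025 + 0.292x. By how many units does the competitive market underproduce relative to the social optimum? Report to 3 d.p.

0.684 units

Market equilibrium (private): 28.620 + 0.636x = 37.709 - 3.545x → x_m = 2.1739.
Social marginal benefit = demand + MEB = 39.734 - 3.253x.
Set SMB = MC: 39.734 - 3.253x = 28.620 + 0.636x → x* = 2.8578.
Gap = |2.1739 − 2.8578| = 0.6839.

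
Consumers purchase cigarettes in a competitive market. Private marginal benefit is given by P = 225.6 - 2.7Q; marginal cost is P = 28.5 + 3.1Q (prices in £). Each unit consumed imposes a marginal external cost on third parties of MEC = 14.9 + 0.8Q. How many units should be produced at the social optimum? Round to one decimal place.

Q* = 27.6

Social marginal benefit = demand − MEC = 210.7 - 3.5Q.
Set SMB = MC: 210.7 - 3.5Q = 28.5 + 3.1Q → Q* = 27.6061.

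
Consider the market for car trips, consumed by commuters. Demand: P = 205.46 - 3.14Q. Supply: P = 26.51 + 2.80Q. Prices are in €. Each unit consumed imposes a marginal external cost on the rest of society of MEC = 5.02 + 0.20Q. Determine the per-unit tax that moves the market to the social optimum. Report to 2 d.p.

Social marginal benefit = demand − MEC = 200.44 - 3.34Q.
Set SMB = MC: 200.44 - 3.34Q = 26.51 + 2.80Q → Q* = 28.3274.
The Pigouvian tax equals MEC at Q*: 5.02 + 0.20×28.3274 = 10.6855.

tax = €10.69 per unit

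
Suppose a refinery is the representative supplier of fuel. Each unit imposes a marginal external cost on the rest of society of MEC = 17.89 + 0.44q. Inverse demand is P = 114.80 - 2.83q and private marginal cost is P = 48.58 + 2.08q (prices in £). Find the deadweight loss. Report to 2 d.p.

DWL = £53.05

Market equilibrium (private): 48.58 + 2.08q = 114.80 - 2.83q → q_m = 13.4868.
Social marginal cost = private MC + MEC = 66.47 + 2.52q.
Set SMC = demand: 66.47 + 2.52q = 114.80 - 2.83q → q* = 9.0336.
Height of the DWL triangle at q_m is SMC(q_m) − demand(q_m) = MEC(q_m) = 23.8242.
DWL = ½ × 4.4532 × 23.8242 = 53.0470.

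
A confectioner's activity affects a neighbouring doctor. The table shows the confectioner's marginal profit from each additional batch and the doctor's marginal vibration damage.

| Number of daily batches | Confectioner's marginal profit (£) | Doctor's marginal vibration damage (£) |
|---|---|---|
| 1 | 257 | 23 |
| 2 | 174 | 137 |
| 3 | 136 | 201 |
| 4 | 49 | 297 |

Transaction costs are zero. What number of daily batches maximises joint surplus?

2

Bargaining reaches the level where marginal profit last exceeds marginal vibration damage.
That holds through level 2 (174 ≥ 137) but not at 3 (136 < 201).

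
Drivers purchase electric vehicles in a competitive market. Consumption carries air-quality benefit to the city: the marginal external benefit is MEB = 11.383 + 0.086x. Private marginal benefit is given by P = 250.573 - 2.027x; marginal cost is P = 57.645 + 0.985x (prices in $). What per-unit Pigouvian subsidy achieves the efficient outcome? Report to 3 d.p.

subsidy = $17.388 per unit

Social marginal benefit = demand + MEB = 261.956 - 1.941x.
Set SMB = MC: 261.956 - 1.941x = 57.645 + 0.985x → x* = 69.8260.
The Pigouvian subsidy equals MEB at x*: 11.383 + 0.086×69.8260 = 17.3880.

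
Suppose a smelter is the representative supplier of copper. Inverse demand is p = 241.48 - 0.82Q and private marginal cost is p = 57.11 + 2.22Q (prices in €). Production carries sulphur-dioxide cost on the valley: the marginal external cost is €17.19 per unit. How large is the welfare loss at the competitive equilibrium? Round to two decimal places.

DWL = €48.60

Market equilibrium (private): 57.11 + 2.22Q = 241.48 - 0.82Q → Q_m = 60.6480.
Social marginal cost = private MC + MEC = 74.30 + 2.22Q.
Set SMC = demand: 74.30 + 2.22Q = 241.48 - 0.82Q → Q* = 54.9934.
The loss is the area between SMC and demand from Q* to Q_m; with linear curves that's a triangle of height MEC(Q_m).
DWL = ½ × 5.6546 × 17.1900 = 48.6013.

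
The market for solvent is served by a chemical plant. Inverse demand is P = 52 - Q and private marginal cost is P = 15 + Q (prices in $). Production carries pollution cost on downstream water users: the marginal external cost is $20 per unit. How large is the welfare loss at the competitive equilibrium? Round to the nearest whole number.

DWL = $100

Market equilibrium (private): 15 + Q = 52 - Q → Q_m = 18.5000.
Social marginal cost = private MC + MEC = 35 + Q.
Set SMC = demand: 35 + Q = 52 - Q → Q* = 8.5000.
The welfare-loss triangle has base |Q_m − Q*| and height MEC(Q_m) (the vertical gap between SMC and demand is zero at Q* and MEC at Q_m).
DWL = ½ × 10.0000 × 20.0000 = 100.0000.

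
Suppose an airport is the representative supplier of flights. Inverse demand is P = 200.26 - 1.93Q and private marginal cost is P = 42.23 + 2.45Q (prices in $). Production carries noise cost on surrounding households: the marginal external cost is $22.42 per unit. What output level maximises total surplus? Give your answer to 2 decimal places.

Social marginal cost = private MC + MEC = 64.65 + 2.45Q.
Set SMC = demand: 64.65 + 2.45Q = 200.26 - 1.93Q → Q* = 30.9612.

Q* = 30.96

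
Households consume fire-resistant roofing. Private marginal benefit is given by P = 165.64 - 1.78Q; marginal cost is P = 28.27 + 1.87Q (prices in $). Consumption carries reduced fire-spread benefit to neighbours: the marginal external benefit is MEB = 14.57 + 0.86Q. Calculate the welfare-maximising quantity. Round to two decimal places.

Social marginal benefit = demand + MEB = 180.21 - 0.92Q.
Set SMB = MC: 180.21 - 0.92Q = 28.27 + 1.87Q → Q* = 54.4588.

Q* = 54.46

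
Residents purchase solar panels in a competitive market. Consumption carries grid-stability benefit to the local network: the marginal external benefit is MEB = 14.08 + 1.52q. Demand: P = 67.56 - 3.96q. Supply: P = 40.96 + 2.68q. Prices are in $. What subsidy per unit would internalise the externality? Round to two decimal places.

Social marginal benefit = demand + MEB = 81.64 - 2.44q.
Set SMB = MC: 81.64 - 2.44q = 40.96 + 2.68q → q* = 7.9453.
The Pigouvian subsidy equals MEB at q*: 14.08 + 1.52×7.9453 = 26.1569.

subsidy = $26.16 per unit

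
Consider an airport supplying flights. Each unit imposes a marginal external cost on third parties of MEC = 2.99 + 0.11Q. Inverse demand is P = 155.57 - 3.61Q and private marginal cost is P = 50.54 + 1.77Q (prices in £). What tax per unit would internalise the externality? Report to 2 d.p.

Social marginal cost = private MC + MEC = 53.53 + 1.88Q.
Set SMC = demand: 53.53 + 1.88Q = 155.57 - 3.61Q → Q* = 18.5865.
The Pigouvian tax equals MEC at Q*: 2.99 + 0.11×18.5865 = 5.0345.

tax = £5.03 per unit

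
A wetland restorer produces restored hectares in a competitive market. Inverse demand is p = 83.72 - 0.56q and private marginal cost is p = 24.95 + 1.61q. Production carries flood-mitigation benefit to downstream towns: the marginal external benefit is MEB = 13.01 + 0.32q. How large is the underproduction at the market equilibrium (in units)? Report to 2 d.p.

Market equilibrium (private): 24.95 + 1.61q = 83.72 - 0.56q → q_m = 27.0829.
Social marginal cost = private MC − MEB = 11.94 + 1.29q.
Set SMC = demand: 11.94 + 1.29q = 83.72 - 0.56q → q* = 38.8000.
Gap = |27.0829 − 38.8000| = 11.7171.

11.72 units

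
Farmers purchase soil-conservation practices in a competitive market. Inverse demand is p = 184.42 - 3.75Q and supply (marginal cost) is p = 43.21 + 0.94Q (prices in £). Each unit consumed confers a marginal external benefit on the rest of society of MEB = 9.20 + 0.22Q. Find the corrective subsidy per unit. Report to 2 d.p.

subsidy = £16.60 per unit

Social marginal benefit = demand + MEB = 193.62 - 3.53Q.
Set SMB = MC: 193.62 - 3.53Q = 43.21 + 0.94Q → Q* = 33.6488.
The Pigouvian subsidy equals MEB at Q*: 9.20 + 0.22×33.6488 = 16.6027.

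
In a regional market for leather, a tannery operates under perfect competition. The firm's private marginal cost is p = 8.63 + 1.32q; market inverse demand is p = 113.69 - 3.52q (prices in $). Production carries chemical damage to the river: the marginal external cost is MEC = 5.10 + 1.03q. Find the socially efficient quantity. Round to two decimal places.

Social marginal cost = private MC + MEC = 13.73 + 2.35q.
Set SMC = demand: 13.73 + 2.35q = 113.69 - 3.52q → q* = 17.0290.

q* = 17.03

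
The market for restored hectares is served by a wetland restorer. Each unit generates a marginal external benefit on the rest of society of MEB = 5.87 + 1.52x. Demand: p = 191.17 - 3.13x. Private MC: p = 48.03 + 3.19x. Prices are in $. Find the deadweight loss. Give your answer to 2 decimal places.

Market equilibrium (private): 48.03 + 3.19x = 191.17 - 3.13x → x_m = 22.6487.
Social marginal cost = private MC − MEB = 42.16 + 1.67x.
Set SMC = demand: 42.16 + 1.67x = 191.17 - 3.13x → x* = 31.0438.
Height of the DWL triangle at x_m is demand(x_m) − SMC(x_m) = MEB(x_m) = 40.2961.
DWL = ½ × 8.3951 × 40.2961 = 169.1449.

DWL = $169.14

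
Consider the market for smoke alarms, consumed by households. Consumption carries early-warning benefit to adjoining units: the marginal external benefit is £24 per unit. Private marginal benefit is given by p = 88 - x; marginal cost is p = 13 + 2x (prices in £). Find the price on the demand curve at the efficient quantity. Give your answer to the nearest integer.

Social marginal benefit = demand + MEB = 112 - x.
Set SMB = MC: 112 - x = 13 + 2x → x* = 33.0000.
Consumer price on the demand curve at x*: 88 − 1×33.0000 = 55.0000.

P = £55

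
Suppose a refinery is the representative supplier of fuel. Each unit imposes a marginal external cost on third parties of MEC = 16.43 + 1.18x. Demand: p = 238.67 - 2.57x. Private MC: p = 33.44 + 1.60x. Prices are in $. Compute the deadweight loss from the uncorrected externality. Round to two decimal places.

Market equilibrium (private): 33.44 + 1.60x = 238.67 - 2.57x → x_m = 49.2158.
Social marginal cost = private MC + MEC = 49.87 + 2.78x.
Set SMC = demand: 49.87 + 2.78x = 238.67 - 2.57x → x* = 35.2897.
The welfare-loss triangle has base |x_m − x*| and height MEC(x_m) (the vertical gap between SMC and demand is zero at x* and MEC at x_m).
DWL = ½ × 13.9261 × 74.5047 = 518.7800.

DWL = $518.78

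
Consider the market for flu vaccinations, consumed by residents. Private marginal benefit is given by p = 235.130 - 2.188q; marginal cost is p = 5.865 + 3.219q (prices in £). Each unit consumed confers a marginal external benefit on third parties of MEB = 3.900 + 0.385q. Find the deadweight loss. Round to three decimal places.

DWL = £40.724

Market equilibrium (private): 5.865 + 3.219q = 235.130 - 2.188q → q_m = 42.4015.
Social marginal benefit = demand + MEB = 239.030 - 1.803q.
Set SMB = MC: 239.030 - 1.803q = 5.865 + 3.219q → q* = 46.4287.
Height of the DWL triangle at q_m is SMB(q_m) − MC(q_m) = MEB(q_m) = 20.2246.
DWL = ½ × 4.0272 × 20.2246 = 40.7243.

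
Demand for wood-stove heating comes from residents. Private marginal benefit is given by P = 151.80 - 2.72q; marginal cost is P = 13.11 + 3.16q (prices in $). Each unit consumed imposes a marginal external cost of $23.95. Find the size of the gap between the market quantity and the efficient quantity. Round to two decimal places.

Market equilibrium (private): 13.11 + 3.16q = 151.80 - 2.72q → q_m = 23.5867.
Social marginal benefit = demand − MEC = 127.85 - 2.72q.
Set SMB = MC: 127.85 - 2.72q = 13.11 + 3.16q → q* = 19.5136.
Gap = |23.5867 − 19.5136| = 4.0731.

4.07 units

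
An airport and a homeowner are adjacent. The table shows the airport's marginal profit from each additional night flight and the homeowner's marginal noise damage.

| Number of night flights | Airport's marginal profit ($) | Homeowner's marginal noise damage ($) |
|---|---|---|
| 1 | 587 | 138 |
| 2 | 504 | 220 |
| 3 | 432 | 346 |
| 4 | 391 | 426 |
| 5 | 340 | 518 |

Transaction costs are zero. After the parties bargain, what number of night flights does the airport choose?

Bargaining reaches the level where marginal profit last exceeds marginal noise damage.
That holds through level 3 (432 ≥ 346) but not at 4 (391 < 426).

3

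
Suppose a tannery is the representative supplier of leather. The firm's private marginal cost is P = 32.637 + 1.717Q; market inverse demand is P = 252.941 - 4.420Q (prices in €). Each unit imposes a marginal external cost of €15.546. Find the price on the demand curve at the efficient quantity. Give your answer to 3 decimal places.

Social marginal cost = private MC + MEC = 48.183 + 1.717Q.
Set SMC = demand: 48.183 + 1.717Q = 252.941 - 4.420Q → Q* = 33.3645.
Consumer price on the demand curve at Q*: 252.941 − 4.420×33.3645 = 105.4699.

P = €105.470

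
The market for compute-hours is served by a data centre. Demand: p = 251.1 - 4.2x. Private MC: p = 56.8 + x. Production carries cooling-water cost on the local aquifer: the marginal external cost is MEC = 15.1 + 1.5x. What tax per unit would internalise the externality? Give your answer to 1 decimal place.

Social marginal cost = private MC + MEC = 71.9 + 2.5x.
Set SMC = demand: 71.9 + 2.5x = 251.1 - 4.2x → x* = 26.7463.
The Pigouvian tax equals MEC at x*: 15.1 + 1.5×26.7463 = 55.2195.

tax = 55.2 per unit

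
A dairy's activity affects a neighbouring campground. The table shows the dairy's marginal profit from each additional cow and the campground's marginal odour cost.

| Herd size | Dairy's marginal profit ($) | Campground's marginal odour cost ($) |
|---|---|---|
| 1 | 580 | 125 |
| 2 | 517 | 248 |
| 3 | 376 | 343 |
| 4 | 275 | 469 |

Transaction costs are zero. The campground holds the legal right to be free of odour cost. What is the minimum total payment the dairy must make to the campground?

$716

Efficient level: marginal profit ≥ marginal odour cost through level 3, so k* = 3.
With the campground holding the right, the dairy must at least compensate total damage at k*: 125 + 248 + 343 = 716.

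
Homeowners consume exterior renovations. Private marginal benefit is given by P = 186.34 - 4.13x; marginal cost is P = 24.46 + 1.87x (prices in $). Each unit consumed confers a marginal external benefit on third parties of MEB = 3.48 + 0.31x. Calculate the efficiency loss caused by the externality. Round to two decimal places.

Market equilibrium (private): 24.46 + 1.87x = 186.34 - 4.13x → x_m = 26.9800.
Social marginal benefit = demand + MEB = 189.82 - 3.82x.
Set SMB = MC: 189.82 - 3.82x = 24.46 + 1.87x → x* = 29.0615.
Height of the DWL triangle at x_m is SMB(x_m) − MC(x_m) = MEB(x_m) = 11.8438.
DWL = ½ × 2.0815 × 11.8438 = 12.3264.

DWL = $12.33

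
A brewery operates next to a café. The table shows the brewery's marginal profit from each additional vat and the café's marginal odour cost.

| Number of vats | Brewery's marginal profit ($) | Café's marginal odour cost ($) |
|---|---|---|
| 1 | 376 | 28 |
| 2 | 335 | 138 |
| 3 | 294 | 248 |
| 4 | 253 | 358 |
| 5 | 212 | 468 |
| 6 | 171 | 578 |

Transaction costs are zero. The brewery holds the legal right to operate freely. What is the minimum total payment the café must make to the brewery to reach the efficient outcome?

Left alone the brewery would choose level 6 (marginal profit stays positive).
Efficient level: k* = 3 (marginal profit ≥ marginal odour cost through 3).
The café must at least cover the brewery's forgone profit from cutting 6→3: 253 + 212 + 171 = 636.

$636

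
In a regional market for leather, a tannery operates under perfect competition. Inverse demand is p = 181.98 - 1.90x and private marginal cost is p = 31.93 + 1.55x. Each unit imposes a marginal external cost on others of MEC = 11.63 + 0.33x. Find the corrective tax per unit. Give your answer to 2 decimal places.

tax = 23.71 per unit

Social marginal cost = private MC + MEC = 43.56 + 1.88x.
Set SMC = demand: 43.56 + 1.88x = 181.98 - 1.90x → x* = 36.6190.
The Pigouvian tax equals MEC at x*: 11.63 + 0.33×36.6190 = 23.7143.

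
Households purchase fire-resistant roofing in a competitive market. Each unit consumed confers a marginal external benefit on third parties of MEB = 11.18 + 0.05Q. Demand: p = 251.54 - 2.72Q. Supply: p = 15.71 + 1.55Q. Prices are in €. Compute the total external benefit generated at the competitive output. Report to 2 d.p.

Market equilibrium (private): 15.71 + 1.55Q = 251.54 - 2.72Q → Q_m = 55.2295.
Total external benefit = ∫₀^{Q_m} (11.18 + 0.05Q) dQ = 11.18×55.2295 + ½×0.05×55.2295² = 693.7233.

€693.72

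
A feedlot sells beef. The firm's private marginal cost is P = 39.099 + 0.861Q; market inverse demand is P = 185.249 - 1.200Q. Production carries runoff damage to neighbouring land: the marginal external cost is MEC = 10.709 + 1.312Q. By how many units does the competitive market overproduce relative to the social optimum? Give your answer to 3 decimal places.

Market equilibrium (private): 39.099 + 0.861Q = 185.249 - 1.200Q → Q_m = 70.9122.
Social marginal cost = private MC + MEC = 49.808 + 2.173Q.
Set SMC = demand: 49.808 + 2.173Q = 185.249 - 1.200Q → Q* = 40.1545.
Gap = |70.9122 − 40.1545| = 30.7577.

30.758 units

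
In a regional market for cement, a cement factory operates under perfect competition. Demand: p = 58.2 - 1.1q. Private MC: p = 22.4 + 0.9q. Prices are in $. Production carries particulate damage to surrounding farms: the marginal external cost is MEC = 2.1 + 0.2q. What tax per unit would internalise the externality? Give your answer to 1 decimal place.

tax = $5.2 per unit

Social marginal cost = private MC + MEC = 24.5 + 1.1q.
Set SMC = demand: 24.5 + 1.1q = 58.2 - 1.1q → q* = 15.3182.
The Pigouvian tax equals MEC at q*: 2.1 + 0.2×15.3182 = 5.1636.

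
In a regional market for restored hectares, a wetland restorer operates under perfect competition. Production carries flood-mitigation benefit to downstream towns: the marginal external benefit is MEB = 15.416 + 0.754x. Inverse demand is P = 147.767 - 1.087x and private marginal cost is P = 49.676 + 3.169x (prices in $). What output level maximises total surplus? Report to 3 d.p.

x* = 32.412

Social marginal cost = private MC − MEB = 34.260 + 2.415x.
Set SMC = demand: 34.260 + 2.415x = 147.767 - 1.087x → x* = 32.4121.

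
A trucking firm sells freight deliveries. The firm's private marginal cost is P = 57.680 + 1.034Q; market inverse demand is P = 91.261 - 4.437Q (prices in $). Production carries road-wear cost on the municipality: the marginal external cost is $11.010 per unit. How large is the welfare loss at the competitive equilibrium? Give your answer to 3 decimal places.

DWL = $11.078

Market equilibrium (private): 57.680 + 1.034Q = 91.261 - 4.437Q → Q_m = 6.1380.
Social marginal cost = private MC + MEC = 68.690 + 1.034Q.
Set SMC = demand: 68.690 + 1.034Q = 91.261 - 4.437Q → Q* = 4.1256.
Between Q* and Q_m the wedge SMC − demand runs linearly from 0 to MEC(Q_m), so the loss is a triangle.
DWL = ½ × 2.0124 × 11.0100 = 11.0783.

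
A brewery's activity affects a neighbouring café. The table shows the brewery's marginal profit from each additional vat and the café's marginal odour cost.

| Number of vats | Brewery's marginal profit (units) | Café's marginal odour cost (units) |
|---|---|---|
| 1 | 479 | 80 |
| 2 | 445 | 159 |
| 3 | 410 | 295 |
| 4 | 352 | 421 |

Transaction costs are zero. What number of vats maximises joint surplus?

Bargaining reaches the level where marginal profit last exceeds marginal odour cost.
That holds through level 3 (410 ≥ 295) but not at 4 (352 < 421).

3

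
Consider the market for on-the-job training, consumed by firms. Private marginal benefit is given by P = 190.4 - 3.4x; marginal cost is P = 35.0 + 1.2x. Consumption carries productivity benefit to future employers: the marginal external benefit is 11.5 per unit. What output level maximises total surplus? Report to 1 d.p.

x* = 36.3

Social marginal benefit = demand + MEB = 201.9 - 3.4x.
Set SMB = MC: 201.9 - 3.4x = 35.0 + 1.2x → x* = 36.2826.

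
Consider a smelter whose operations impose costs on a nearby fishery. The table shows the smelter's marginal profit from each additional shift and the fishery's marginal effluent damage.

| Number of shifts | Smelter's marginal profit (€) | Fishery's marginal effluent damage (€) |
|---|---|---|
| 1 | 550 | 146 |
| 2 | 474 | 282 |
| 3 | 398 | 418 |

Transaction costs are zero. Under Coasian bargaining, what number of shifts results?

Bargaining reaches the level where marginal profit last exceeds marginal effluent damage.
That holds through level 2 (474 ≥ 282) but not at 3 (398 < 418).

2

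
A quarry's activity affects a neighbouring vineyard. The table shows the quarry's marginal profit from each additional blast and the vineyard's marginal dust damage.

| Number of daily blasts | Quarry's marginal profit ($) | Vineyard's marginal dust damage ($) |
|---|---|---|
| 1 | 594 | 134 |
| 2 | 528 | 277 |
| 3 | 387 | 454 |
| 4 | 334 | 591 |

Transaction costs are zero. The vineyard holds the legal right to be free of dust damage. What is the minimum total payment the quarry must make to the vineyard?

$411

Efficient level: marginal profit ≥ marginal dust damage through level 2, so k* = 2.
With the vineyard holding the right, the quarry must at least compensate total damage at k*: 134 + 277 = 411.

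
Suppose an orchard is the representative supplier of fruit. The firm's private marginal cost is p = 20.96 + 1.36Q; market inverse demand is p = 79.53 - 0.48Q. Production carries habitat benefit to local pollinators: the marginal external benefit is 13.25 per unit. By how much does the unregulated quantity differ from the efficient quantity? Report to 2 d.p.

7.20 units

Market equilibrium (private): 20.96 + 1.36Q = 79.53 - 0.48Q → Q_m = 31.8315.
Social marginal cost = private MC − MEB = 7.71 + 1.36Q.
Set SMC = demand: 7.71 + 1.36Q = 79.53 - 0.48Q → Q* = 39.0326.
Gap = |31.8315 − 39.0326| = 7.2011.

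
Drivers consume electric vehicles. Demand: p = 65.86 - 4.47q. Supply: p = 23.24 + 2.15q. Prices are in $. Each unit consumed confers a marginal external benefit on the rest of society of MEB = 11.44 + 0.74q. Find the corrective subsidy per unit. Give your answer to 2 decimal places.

Social marginal benefit = demand + MEB = 77.30 - 3.73q.
Set SMB = MC: 77.30 - 3.73q = 23.24 + 2.15q → q* = 9.1939.
The Pigouvian subsidy equals MEB at q*: 11.44 + 0.74×9.1939 = 18.2435.

subsidy = $18.24 per unit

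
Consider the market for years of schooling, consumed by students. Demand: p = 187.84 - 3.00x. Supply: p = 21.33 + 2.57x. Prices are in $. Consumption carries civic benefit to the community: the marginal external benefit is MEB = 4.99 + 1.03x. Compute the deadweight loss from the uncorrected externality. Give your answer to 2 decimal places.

DWL = $141.00

Market equilibrium (private): 21.33 + 2.57x = 187.84 - 3.00x → x_m = 29.8941.
Social marginal benefit = demand + MEB = 192.83 - 1.97x.
Set SMB = MC: 192.83 - 1.97x = 21.33 + 2.57x → x* = 37.7753.
The welfare-loss triangle has base |x_m − x*| and height MEB(x_m) (the vertical gap between SMB and MC is zero at x* and MEB at x_m).
DWL = ½ × 7.8812 × 35.7809 = 140.9982.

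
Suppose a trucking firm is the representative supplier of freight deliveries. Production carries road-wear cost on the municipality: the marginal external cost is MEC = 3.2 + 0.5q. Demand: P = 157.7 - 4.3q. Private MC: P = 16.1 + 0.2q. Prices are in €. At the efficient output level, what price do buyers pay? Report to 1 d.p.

Social marginal cost = private MC + MEC = 19.3 + 0.7q.
Set SMC = demand: 19.3 + 0.7q = 157.7 - 4.3q → q* = 27.6800.
Consumer price on the demand curve at q*: 157.7 − 4.3×27.6800 = 38.6760.

P = €38.7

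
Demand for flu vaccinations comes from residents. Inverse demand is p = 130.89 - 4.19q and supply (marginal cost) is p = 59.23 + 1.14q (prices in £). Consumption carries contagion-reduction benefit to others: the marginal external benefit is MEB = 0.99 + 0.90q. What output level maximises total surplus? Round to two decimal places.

q* = 16.40

Social marginal benefit = demand + MEB = 131.88 - 3.29q.
Set SMB = MC: 131.88 - 3.29q = 59.23 + 1.14q → q* = 16.3995.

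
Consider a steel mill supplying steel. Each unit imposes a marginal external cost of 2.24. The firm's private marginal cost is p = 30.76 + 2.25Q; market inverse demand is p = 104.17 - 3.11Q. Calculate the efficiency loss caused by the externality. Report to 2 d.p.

Market equilibrium (private): 30.76 + 2.25Q = 104.17 - 3.11Q → Q_m = 13.6959.
Social marginal cost = private MC + MEC = 33.00 + 2.25Q.
Set SMC = demand: 33.00 + 2.25Q = 104.17 - 3.11Q → Q* = 13.2780.
The loss is the area between SMC and demand from Q* to Q_m; with linear curves that's a triangle of height MEC(Q_m).
DWL = ½ × 0.4179 × 2.2400 = 0.4680.

DWL = 0.47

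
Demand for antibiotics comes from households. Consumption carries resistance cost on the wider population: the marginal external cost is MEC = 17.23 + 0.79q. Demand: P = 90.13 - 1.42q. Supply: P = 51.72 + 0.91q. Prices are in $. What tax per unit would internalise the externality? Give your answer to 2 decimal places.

Social marginal benefit = demand − MEC = 72.90 - 2.21q.
Set SMB = MC: 72.90 - 2.21q = 51.72 + 0.91q → q* = 6.7885.
The Pigouvian tax equals MEC at q*: 17.23 + 0.79×6.7885 = 22.5929.

tax = $22.59 per unit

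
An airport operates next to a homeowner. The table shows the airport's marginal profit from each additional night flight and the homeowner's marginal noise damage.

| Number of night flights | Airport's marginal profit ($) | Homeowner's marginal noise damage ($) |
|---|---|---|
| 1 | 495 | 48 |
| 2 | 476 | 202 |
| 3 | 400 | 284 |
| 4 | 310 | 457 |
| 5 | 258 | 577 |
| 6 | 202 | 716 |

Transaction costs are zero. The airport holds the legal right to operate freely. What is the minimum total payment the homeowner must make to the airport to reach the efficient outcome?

$770

Left alone the airport would choose level 6 (marginal profit stays positive).
Efficient level: k* = 3 (marginal profit ≥ marginal noise damage through 3).
The homeowner must at least cover the airport's forgone profit from cutting 6→3: 310 + 258 + 202 = 770.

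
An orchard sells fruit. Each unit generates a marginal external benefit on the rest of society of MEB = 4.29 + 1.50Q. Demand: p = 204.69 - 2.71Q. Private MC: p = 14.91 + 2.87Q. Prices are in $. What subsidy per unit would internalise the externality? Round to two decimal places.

subsidy = $75.64 per unit

Social marginal cost = private MC − MEB = 10.62 + 1.37Q.
Set SMC = demand: 10.62 + 1.37Q = 204.69 - 2.71Q → Q* = 47.5662.
The Pigouvian subsidy equals MEB at Q*: 4.29 + 1.50×47.5662 = 75.6393.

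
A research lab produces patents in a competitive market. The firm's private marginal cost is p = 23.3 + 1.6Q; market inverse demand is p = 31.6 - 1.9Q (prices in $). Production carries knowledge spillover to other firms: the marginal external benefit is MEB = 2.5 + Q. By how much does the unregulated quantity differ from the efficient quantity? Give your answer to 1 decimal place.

1.9 units

Market equilibrium (private): 23.3 + 1.6Q = 31.6 - 1.9Q → Q_m = 2.3714.
Social marginal cost = private MC − MEB = 20.8 + 0.6Q.
Set SMC = demand: 20.8 + 0.6Q = 31.6 - 1.9Q → Q* = 4.3200.
Gap = |2.3714 − 4.3200| = 1.9486.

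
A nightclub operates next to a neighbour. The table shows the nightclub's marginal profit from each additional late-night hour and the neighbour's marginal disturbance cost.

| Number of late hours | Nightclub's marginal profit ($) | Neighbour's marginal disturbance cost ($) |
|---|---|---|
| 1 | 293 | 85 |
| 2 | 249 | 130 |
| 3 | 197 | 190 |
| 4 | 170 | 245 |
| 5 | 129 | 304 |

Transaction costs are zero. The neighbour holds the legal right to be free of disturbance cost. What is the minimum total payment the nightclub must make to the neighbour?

$405

Efficient level: marginal profit ≥ marginal disturbance cost through level 3, so k* = 3.
With the neighbour holding the right, the nightclub must at least compensate total damage at k*: 85 + 130 + 190 = 405.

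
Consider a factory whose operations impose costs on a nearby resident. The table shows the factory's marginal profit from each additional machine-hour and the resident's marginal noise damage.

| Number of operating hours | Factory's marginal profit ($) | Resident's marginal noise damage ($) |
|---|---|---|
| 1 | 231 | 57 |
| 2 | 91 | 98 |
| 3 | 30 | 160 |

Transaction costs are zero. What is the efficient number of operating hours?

1

Bargaining reaches the level where marginal profit last exceeds marginal noise damage.
That holds through level 1 (231 ≥ 57) but not at 2 (91 < 98).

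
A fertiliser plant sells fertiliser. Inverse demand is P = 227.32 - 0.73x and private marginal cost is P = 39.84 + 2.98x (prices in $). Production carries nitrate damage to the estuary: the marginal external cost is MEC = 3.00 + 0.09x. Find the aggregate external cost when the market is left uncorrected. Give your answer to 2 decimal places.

$266.52

Market equilibrium (private): 39.84 + 2.98x = 227.32 - 0.73x → x_m = 50.5337.
Total external cost = ∫₀^{x_m} (3.00 + 0.09x) dx = 3.00×50.5337 + ½×0.09×50.5337² = 266.5156.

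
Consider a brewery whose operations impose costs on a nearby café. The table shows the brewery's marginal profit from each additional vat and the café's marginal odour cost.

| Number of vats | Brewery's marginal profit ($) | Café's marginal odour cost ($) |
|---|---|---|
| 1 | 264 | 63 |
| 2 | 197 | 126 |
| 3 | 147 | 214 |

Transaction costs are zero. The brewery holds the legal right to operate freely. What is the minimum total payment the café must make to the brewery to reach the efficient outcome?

Left alone the brewery would choose level 3 (marginal profit stays positive).
Efficient level: k* = 2 (marginal profit ≥ marginal odour cost through 2).
The café must at least cover the brewery's forgone profit from cutting 3→2: 147 = 147.

$147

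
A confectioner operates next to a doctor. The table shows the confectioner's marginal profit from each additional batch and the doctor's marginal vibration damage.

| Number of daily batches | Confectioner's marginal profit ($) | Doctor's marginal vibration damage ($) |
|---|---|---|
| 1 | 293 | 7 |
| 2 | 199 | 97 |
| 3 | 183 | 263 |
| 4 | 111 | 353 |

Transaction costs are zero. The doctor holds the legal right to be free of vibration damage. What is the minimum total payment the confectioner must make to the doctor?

$104

Efficient level: marginal profit ≥ marginal vibration damage through level 2, so k* = 2.
With the doctor holding the right, the confectioner must at least compensate total damage at k*: 7 + 97 = 104.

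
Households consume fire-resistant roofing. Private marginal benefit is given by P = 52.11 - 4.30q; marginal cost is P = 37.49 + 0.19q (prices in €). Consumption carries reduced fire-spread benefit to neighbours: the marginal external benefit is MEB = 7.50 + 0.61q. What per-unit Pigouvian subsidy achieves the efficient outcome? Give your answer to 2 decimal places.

Social marginal benefit = demand + MEB = 59.61 - 3.69q.
Set SMB = MC: 59.61 - 3.69q = 37.49 + 0.19q → q* = 5.7010.
The Pigouvian subsidy equals MEB at q*: 7.50 + 0.61×5.7010 = 10.9776.

subsidy = €10.98 per unit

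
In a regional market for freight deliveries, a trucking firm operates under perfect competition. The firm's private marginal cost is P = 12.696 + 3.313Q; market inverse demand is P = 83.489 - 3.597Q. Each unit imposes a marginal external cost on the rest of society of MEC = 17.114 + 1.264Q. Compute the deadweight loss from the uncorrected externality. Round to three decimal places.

Market equilibrium (private): 12.696 + 3.313Q = 83.489 - 3.597Q → Q_m = 10.2450.
Social marginal cost = private MC + MEC = 29.810 + 4.577Q.
Set SMC = demand: 29.810 + 4.577Q = 83.489 - 3.597Q → Q* = 6.5670.
The loss is the area between SMC and demand from Q* to Q_m; with linear curves that's a triangle of height MEC(Q_m).
DWL = ½ × 3.6780 × 30.0637 = 55.2871.

DWL = 55.287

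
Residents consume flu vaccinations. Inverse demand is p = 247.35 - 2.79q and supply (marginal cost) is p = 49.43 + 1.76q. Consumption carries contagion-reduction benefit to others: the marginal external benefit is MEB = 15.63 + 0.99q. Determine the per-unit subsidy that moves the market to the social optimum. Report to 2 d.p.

Social marginal benefit = demand + MEB = 262.98 - 1.80q.
Set SMB = MC: 262.98 - 1.80q = 49.43 + 1.76q → q* = 59.9860.
The Pigouvian subsidy equals MEB at q*: 15.63 + 0.99×59.9860 = 75.0161.

subsidy = 75.02 per unit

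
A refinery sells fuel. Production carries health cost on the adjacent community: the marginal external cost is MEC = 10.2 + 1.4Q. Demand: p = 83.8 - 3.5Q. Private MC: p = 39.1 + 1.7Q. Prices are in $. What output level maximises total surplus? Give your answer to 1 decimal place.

Q* = 5.2

Social marginal cost = private MC + MEC = 49.3 + 3.1Q.
Set SMC = demand: 49.3 + 3.1Q = 83.8 - 3.5Q → Q* = 5.2273.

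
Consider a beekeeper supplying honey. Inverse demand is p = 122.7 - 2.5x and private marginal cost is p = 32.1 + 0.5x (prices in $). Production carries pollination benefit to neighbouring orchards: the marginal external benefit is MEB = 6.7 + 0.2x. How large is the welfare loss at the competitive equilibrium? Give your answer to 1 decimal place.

Market equilibrium (private): 32.1 + 0.5x = 122.7 - 2.5x → x_m = 30.2000.
Social marginal cost = private MC − MEB = 25.4 + 0.3x.
Set SMC = demand: 25.4 + 0.3x = 122.7 - 2.5x → x* = 34.7500.
The welfare-loss triangle has base |x_m − x*| and height MEB(x_m) (the vertical gap between SMC and demand is zero at x* and MEB at x_m).
DWL = ½ × 4.5500 × 12.7400 = 28.9835.

DWL = $29.0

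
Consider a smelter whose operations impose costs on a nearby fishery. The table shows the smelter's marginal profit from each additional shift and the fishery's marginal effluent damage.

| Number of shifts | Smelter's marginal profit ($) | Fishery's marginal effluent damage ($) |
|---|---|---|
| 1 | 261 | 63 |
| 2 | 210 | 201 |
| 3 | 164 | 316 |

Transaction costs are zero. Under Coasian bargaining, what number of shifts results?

Bargaining reaches the level where marginal profit last exceeds marginal effluent damage.
That holds through level 2 (210 ≥ 201) but not at 3 (164 < 316).

2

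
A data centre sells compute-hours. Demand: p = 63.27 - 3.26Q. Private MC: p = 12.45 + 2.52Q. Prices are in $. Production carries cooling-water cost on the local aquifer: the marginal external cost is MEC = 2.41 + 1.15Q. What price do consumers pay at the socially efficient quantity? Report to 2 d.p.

P = $40.50

Social marginal cost = private MC + MEC = 14.86 + 3.67Q.
Set SMC = demand: 14.86 + 3.67Q = 63.27 - 3.26Q → Q* = 6.9856.
Consumer price on the demand curve at Q*: 63.27 − 3.26×6.9856 = 40.4969.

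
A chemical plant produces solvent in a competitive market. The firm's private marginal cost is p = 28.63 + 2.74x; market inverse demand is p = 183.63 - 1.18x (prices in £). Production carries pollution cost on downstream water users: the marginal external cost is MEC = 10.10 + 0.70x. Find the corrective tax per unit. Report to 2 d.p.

tax = £32.05 per unit

Social marginal cost = private MC + MEC = 38.73 + 3.44x.
Set SMC = demand: 38.73 + 3.44x = 183.63 - 1.18x → x* = 31.3636.
The Pigouvian tax equals MEC at x*: 10.10 + 0.70×31.3636 = 32.0545.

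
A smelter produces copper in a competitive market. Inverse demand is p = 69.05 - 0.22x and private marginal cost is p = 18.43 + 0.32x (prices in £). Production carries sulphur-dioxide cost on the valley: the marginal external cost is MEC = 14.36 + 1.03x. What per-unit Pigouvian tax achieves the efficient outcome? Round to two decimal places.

Social marginal cost = private MC + MEC = 32.79 + 1.35x.
Set SMC = demand: 32.79 + 1.35x = 69.05 - 0.22x → x* = 23.0955.
The Pigouvian tax equals MEC at x*: 14.36 + 1.03×23.0955 = 38.1484.

tax = £38.15 per unit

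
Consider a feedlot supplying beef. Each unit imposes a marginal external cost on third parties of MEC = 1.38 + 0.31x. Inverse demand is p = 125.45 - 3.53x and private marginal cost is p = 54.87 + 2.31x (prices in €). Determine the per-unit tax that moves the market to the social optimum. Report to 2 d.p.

tax = €4.87 per unit

Social marginal cost = private MC + MEC = 56.25 + 2.62x.
Set SMC = demand: 56.25 + 2.62x = 125.45 - 3.53x → x* = 11.2520.
The Pigouvian tax equals MEC at x*: 1.38 + 0.31×11.2520 = 4.8681.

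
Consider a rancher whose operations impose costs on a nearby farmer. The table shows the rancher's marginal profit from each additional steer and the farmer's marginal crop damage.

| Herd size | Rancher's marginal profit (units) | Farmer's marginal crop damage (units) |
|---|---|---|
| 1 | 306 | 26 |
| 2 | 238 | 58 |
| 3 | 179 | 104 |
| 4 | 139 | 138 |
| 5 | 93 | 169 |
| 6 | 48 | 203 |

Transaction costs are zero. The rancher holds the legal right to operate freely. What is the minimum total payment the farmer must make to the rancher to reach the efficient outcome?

141

Left alone the rancher would choose level 6 (marginal profit stays positive).
Efficient level: k* = 4 (marginal profit ≥ marginal crop damage through 4).
The farmer must at least cover the rancher's forgone profit from cutting 6→4: 93 + 48 = 141.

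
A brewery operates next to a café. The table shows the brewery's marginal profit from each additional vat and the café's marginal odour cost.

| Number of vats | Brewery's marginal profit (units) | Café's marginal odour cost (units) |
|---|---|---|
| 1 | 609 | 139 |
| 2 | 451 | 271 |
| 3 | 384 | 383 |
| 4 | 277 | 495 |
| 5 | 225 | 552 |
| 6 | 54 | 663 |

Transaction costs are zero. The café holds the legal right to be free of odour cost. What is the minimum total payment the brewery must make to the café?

793

Efficient level: marginal profit ≥ marginal odour cost through level 3, so k* = 3.
With the café holding the right, the brewery must at least compensate total damage at k*: 139 + 271 + 383 = 793.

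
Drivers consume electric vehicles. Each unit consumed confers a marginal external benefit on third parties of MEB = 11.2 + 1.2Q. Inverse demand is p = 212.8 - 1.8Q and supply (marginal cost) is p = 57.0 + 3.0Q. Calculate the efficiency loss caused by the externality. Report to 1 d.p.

Market equilibrium (private): 57.0 + 3.0Q = 212.8 - 1.8Q → Q_m = 32.4583.
Social marginal benefit = demand + MEB = 224.0 - 0.6Q.
Set SMB = MC: 224.0 - 0.6Q = 57.0 + 3.0Q → Q* = 46.3889.
The welfare-loss triangle has base |Q_m − Q*| and height MEB(Q_m) (the vertical gap between SMB and MC is zero at Q* and MEB at Q_m).
DWL = ½ × 13.9306 × 50.1500 = 349.3098.

DWL = 349.3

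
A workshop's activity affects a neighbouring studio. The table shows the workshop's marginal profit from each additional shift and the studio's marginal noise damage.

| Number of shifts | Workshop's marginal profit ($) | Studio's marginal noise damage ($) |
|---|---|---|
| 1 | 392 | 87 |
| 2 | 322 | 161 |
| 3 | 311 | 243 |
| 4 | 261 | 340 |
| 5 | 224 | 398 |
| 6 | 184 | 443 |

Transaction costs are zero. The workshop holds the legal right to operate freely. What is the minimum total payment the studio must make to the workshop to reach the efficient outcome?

$669

Left alone the workshop would choose level 6 (marginal profit stays positive).
Efficient level: k* = 3 (marginal profit ≥ marginal noise damage through 3).
The studio must at least cover the workshop's forgone profit from cutting 6→3: 261 + 224 + 184 = 669.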